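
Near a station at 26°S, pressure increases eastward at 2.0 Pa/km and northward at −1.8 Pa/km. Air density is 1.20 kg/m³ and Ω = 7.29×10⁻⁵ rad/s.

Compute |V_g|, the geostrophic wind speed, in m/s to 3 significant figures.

35.1 m/s

Coriolis parameter at 26°S:
f = 2Ω sin φ = 2 × 7.29×10⁻⁵ × sin 26° = 6.39×10⁻⁵ s⁻¹
In the Southern Hemisphere f is negative: f = −6.39×10⁻⁵ s⁻¹.
Component geostrophic relations (x east, y north):
u_g = −(1/(fρ)) ∂P/∂y,  v_g = (1/(fρ)) ∂P/∂x
u_g = −(−1.8×10⁻³)/(−6.39×10⁻⁵ × 1.20) = −23.5 m/s;  v_g = (2.0×10⁻³)/(−6.39×10⁻⁵ × 1.20) = −26.1 m/s
|V_g| = √(u_g² + v_g²) = 35.1 m/s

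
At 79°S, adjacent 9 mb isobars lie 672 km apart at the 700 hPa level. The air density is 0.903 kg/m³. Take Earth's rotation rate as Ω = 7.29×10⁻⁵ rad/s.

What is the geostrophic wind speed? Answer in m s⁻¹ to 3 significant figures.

Coriolis parameter at 79°S:
f = 2Ω sin φ = 2 × 7.29×10⁻⁵ × sin 79° = 1.43×10⁻⁴ s⁻¹
Pressure gradient: |∂P/∂n| = 900 Pa / 672000 m = 1.34×10⁻³ Pa/m
Geostrophic balance (pressure-gradient force = Coriolis force):
V_g = (1/(fρ)) |∂P/∂n| = 1.34×10⁻³ / (1.43×10⁻⁴ × 0.903) = 10.4 m/s

10.4 m s⁻¹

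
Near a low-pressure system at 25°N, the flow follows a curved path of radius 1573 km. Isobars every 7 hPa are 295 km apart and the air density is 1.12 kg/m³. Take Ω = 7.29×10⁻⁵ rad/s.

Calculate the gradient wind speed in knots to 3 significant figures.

Coriolis parameter at 25°N:
f = 2Ω sin φ = 2 × 7.29×10⁻⁵ × sin 25° = 6.16×10⁻⁵ s⁻¹
Pressure gradient: |∂P/∂n| = 700 Pa / 295000 m = 2.37×10⁻³ Pa/m
Geostrophic speed: V_g = |∂P/∂n|/(fρ) = 2.37×10⁻³/(6.16×10⁻⁵ × 1.12) = 34.4 m/s
Around a low, centrifugal force acts outward with Coriolis, so pressure-gradient force balances both:
(1/ρ)|∂P/∂n| = fV + V²/R  →  V² + fR·V − fR·V_g = 0
With fR = 6.16×10⁻⁵ × 1573×10³ m = 96.9 m/s:
V = [−fR + √((fR)² + 4 fR V_g)]/2 = [−96.9 + √(96.9² + 4×96.9×34.4)]/2 = 26.9 m/s
Subgeostrophic (V < V_g = 34.4 m/s), as expected around a low.
Converting: 26.9 m/s × 1.944 = 52.3 knots

52.3 knots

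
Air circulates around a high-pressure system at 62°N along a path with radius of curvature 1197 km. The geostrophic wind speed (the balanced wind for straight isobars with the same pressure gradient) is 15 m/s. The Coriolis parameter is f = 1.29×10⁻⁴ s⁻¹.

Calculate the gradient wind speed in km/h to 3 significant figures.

60.6 km/h

Around a high, pressure-gradient force acts outward with centrifugal, so Coriolis balances both:
fV = (1/ρ)|∂P/∂n| + V²/R  →  V² − fR·V + fR·V_g = 0
With fR = 1.29×10⁻⁴ × 1197×10³ m = 154 m/s:
V = [fR − √((fR)² − 4 fR V_g)]/2 = [154 − √(154² − 4×154×15)]/2 = 16.8 m/s
Supergeostrophic (V > V_g = 15 m/s), as expected around a high.
Converting: 16.8 m/s × 3.6 = 60.6 km/h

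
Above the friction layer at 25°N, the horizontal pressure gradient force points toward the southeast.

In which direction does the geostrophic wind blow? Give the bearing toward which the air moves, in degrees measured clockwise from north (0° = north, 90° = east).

The pressure-gradient force points toward the southeast (bearing 135°).
Geostrophic balance: in the Northern Hemisphere the Coriolis force deflects motion to the right, so the geostrophic wind blows 90° to the right of the pressure-gradient force (low pressure on the left).
Rotating 135° by 90° clockwise gives 225° — the wind blows toward the southwest.

225°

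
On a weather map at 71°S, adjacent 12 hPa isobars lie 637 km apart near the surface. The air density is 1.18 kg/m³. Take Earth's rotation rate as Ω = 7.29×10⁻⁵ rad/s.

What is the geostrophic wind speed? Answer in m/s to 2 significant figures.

12 m/s

Coriolis parameter at 71°S:
f = 2Ω sin φ = 2 × 7.29×10⁻⁵ × sin 71° = 1.38×10⁻⁴ s⁻¹
Pressure gradient: |∂P/∂n| = 1200 Pa / 637000 m = 1.88×10⁻³ Pa/m
Geostrophic balance (pressure-gradient force = Coriolis force):
V_g = (1/(fρ)) |∂P/∂n| = 1.88×10⁻³ / (1.38×10⁻⁴ × 1.18) = 11.6 m/s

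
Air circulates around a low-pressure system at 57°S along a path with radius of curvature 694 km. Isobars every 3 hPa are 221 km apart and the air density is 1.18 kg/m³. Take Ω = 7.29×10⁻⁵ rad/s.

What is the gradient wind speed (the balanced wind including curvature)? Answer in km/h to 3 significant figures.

30.8 km/h

Coriolis parameter at 57°S:
f = 2Ω sin φ = 2 × 7.29×10⁻⁵ × sin 57° = 1.22×10⁻⁴ s⁻¹
Pressure gradient: |∂P/∂n| = 300 Pa / 221000 m = 1.36×10⁻³ Pa/m
Geostrophic speed: V_g = |∂P/∂n|/(fρ) = 1.36×10⁻³/(1.22×10⁻⁴ × 1.18) = 9.41 m/s
Around a low, centrifugal force acts outward with Coriolis, so pressure-gradient force balances both:
(1/ρ)|∂P/∂n| = fV + V²/R  →  V² + fR·V − fR·V_g = 0
With fR = 1.22×10⁻⁴ × 694×10³ m = 84.9 m/s:
V = [−fR + √((fR)² + 4 fR V_g)]/2 = [−84.9 + √(84.9² + 4×84.9×9.41)]/2 = 8.55 m/s
Subgeostrophic (V < V_g = 9.41 m/s), as expected around a low.
Converting: 8.55 m/s × 3.6 = 30.8 km/h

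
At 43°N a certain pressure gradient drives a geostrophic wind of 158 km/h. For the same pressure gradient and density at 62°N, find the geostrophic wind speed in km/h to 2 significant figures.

With the same pressure gradient and density, V_g ∝ 1/f ∝ 1/sin φ.
V₂ = V₁ · sin φ₁ / sin φ₂ = 158 × sin 43° / sin 62°
V₂ = 158 × 0.6820/0.8829 = 120 km/h

120 km/h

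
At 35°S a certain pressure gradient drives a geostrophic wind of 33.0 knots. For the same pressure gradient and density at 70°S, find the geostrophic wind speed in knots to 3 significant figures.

With the same pressure gradient and density, V_g ∝ 1/f ∝ 1/sin φ.
V₂ = V₁ · sin φ₁ / sin φ₂ = 33.0 × sin 35° / sin 70°
V₂ = 33.0 × 0.5736/0.9397 = 20.1 knots

20.1 knots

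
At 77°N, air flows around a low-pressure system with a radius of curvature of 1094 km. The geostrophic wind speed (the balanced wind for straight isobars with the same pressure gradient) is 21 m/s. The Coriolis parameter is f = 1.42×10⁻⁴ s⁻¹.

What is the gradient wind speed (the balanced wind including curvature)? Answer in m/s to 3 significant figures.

18.7 m/s

Around a low, centrifugal force acts outward with Coriolis, so pressure-gradient force balances both:
(1/ρ)|∂P/∂n| = fV + V²/R  →  V² + fR·V − fR·V_g = 0
With fR = 1.42×10⁻⁴ × 1094×10³ m = 155 m/s:
V = [−fR + √((fR)² + 4 fR V_g)]/2 = [−155 + √(155² + 4×155×21)]/2 = 18.7 m/s
Subgeostrophic (V < V_g = 21 m/s), as expected around a low.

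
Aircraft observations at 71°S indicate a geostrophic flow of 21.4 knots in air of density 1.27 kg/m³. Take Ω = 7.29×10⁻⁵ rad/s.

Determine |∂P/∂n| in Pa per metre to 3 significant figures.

1.93×10⁻³ Pa/m

Coriolis parameter at 71°S:
f = 2Ω sin φ = 2 × 7.29×10⁻⁵ × sin 71° = 1.38×10⁻⁴ s⁻¹
Wind speed in SI: 21.4 knots = 11.0 m/s
Geostrophic balance rearranged: |∂P/∂n| = f ρ V_g
|∂P/∂n| = 1.38×10⁻⁴ × 1.27 × 11.0 = 1.93×10⁻³ Pa/m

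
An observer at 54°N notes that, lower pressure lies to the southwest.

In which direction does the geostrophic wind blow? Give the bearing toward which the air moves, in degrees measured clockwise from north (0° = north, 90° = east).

The pressure-gradient force points toward the southwest (bearing 225°).
Geostrophic balance: in the Northern Hemisphere the Coriolis force deflects motion to the right, so the geostrophic wind blows 90° to the right of the pressure-gradient force (low pressure on the left).
Rotating 225° by 90° clockwise gives 315° — the wind blows toward the northwest.

315°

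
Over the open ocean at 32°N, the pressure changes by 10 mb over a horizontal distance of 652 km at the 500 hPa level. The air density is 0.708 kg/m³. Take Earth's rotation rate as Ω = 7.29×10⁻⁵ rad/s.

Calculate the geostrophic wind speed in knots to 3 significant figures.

54.5 knots

Coriolis parameter at 32°N:
f = 2Ω sin φ = 2 × 7.29×10⁻⁵ × sin 32° = 7.73×10⁻⁵ s⁻¹
Pressure gradient: |∂P/∂n| = 1000 Pa / 652000 m = 1.53×10⁻³ Pa/m
Geostrophic balance (pressure-gradient force = Coriolis force):
V_g = (1/(fρ)) |∂P/∂n| = 1.53×10⁻³ / (7.73×10⁻⁵ × 0.708) = 28.0 m/s
Converting: 28.0 m/s × 1.944 = 54.5 knots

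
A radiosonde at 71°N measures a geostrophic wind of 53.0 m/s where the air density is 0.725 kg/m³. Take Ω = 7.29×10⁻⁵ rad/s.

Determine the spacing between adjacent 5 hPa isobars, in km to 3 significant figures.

94.4 km

Coriolis parameter at 71°N:
f = 2Ω sin φ = 2 × 7.29×10⁻⁵ × sin 71° = 1.38×10⁻⁴ s⁻¹
Geostrophic balance rearranged: |∂P/∂n| = f ρ V_g
|∂P/∂n| = 1.38×10⁻⁴ × 0.725 × 53.0 = 5.30×10⁻³ Pa/m
Isobar spacing: Δn = ΔP/|∂P/∂n| = 500 Pa / 5.30×10⁻³ Pa/m = 94391 m ≈ 94.4 km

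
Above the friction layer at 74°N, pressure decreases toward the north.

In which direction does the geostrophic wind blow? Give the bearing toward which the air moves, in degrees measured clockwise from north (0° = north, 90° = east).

The pressure-gradient force points toward the north (bearing 000°).
Geostrophic balance: in the Northern Hemisphere the Coriolis force deflects motion to the right, so the geostrophic wind blows 90° to the right of the pressure-gradient force (low pressure on the left).
Rotating 000° by 90° clockwise gives 090° — the wind blows toward the east.

090°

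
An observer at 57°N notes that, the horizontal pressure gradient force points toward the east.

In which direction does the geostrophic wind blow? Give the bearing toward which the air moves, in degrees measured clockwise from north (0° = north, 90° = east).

180°

The pressure-gradient force points toward the east (bearing 090°).
Geostrophic balance: in the Northern Hemisphere the Coriolis force deflects motion to the right, so the geostrophic wind blows 90° to the right of the pressure-gradient force (low pressure on the left).
Rotating 090° by 90° clockwise gives 180° — the wind blows toward the south.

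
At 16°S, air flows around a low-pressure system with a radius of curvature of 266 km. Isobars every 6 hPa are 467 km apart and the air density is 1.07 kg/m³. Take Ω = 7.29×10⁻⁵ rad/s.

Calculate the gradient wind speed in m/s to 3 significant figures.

Coriolis parameter at 16°S:
f = 2Ω sin φ = 2 × 7.29×10⁻⁵ × sin 16° = 4.02×10⁻⁵ s⁻¹
Pressure gradient: |∂P/∂n| = 600 Pa / 467000 m = 1.28×10⁻³ Pa/m
Geostrophic speed: V_g = |∂P/∂n|/(fρ) = 1.28×10⁻³/(4.02×10⁻⁵ × 1.07) = 29.9 m/s
Around a low, centrifugal force acts outward with Coriolis, so pressure-gradient force balances both:
(1/ρ)|∂P/∂n| = fV + V²/R  →  V² + fR·V − fR·V_g = 0
With fR = 4.02×10⁻⁵ × 266×10³ m = 10.7 m/s:
V = [−fR + √((fR)² + 4 fR V_g)]/2 = [−10.7 + √(10.7² + 4×10.7×29.9)]/2 = 13.3 m/s
Subgeostrophic (V < V_g = 29.9 m/s), as expected around a low.

13.3 m/s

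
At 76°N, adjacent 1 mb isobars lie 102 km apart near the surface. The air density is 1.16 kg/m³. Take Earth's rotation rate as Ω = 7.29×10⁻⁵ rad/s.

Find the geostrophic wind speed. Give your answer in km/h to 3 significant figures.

Coriolis parameter at 76°N:
f = 2Ω sin φ = 2 × 7.29×10⁻⁵ × sin 76° = 1.41×10⁻⁴ s⁻¹
Pressure gradient: |∂P/∂n| = 100 Pa / 102000 m = 9.80×10⁻⁴ Pa/m
Geostrophic balance (pressure-gradient force = Coriolis force):
V_g = (1/(fρ)) |∂P/∂n| = 9.80×10⁻⁴ / (1.41×10⁻⁴ × 1.16) = 5.97 m/s
Converting: 5.97 m/s × 3.6 = 21.5 km/h

21.5 km/h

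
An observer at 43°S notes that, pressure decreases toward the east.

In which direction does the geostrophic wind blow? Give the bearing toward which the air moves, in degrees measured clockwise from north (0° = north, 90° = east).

The pressure-gradient force points toward the east (bearing 090°).
Geostrophic balance: in the Southern Hemisphere the Coriolis force deflects motion to the left, so the geostrophic wind blows 90° to the left of the pressure-gradient force (low pressure on the right).
Rotating 090° by 90° counterclockwise gives 000° — the wind blows toward the north.

000°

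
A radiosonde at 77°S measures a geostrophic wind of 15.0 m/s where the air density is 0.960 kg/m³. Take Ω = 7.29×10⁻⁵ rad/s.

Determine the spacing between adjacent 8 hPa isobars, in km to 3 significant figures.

Coriolis parameter at 77°S:
f = 2Ω sin φ = 2 × 7.29×10⁻⁵ × sin 77° = 1.42×10⁻⁴ s⁻¹
Geostrophic balance rearranged: |∂P/∂n| = f ρ V_g
|∂P/∂n| = 1.42×10⁻⁴ × 0.960 × 15.0 = 2.05×10⁻³ Pa/m
Isobar spacing: Δn = ΔP/|∂P/∂n| = 800 Pa / 2.05×10⁻³ Pa/m = 391062 m ≈ 391 km

391 km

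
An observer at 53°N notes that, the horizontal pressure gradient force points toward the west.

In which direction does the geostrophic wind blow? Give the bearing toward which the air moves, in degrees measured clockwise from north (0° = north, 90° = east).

The pressure-gradient force points toward the west (bearing 270°).
Geostrophic balance: in the Northern Hemisphere the Coriolis force deflects motion to the right, so the geostrophic wind blows 90° to the right of the pressure-gradient force (low pressure on the left).
Rotating 270° by 90° clockwise gives 000° — the wind blows toward the north.

000°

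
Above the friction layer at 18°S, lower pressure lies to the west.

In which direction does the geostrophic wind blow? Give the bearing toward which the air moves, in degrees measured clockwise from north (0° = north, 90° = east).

180°

The pressure-gradient force points toward the west (bearing 270°).
Geostrophic balance: in the Southern Hemisphere the Coriolis force deflects motion to the left, so the geostrophic wind blows 90° to the left of the pressure-gradient force (low pressure on the right).
Rotating 270° by 90° counterclockwise gives 180° — the wind blows toward the south.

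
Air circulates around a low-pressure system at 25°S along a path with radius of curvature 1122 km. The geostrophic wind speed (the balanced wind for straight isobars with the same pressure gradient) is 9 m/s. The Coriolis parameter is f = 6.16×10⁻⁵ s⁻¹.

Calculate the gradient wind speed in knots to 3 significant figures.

15.7 knots

Around a low, centrifugal force acts outward with Coriolis, so pressure-gradient force balances both:
(1/ρ)|∂P/∂n| = fV + V²/R  →  V² + fR·V − fR·V_g = 0
With fR = 6.16×10⁻⁵ × 1122×10³ m = 69.1 m/s:
V = [−fR + √((fR)² + 4 fR V_g)]/2 = [−69.1 + √(69.1² + 4×69.1×9)]/2 = 8.06 m/s
Subgeostrophic (V < V_g = 9 m/s), as expected around a low.
Converting: 8.06 m/s × 1.944 = 15.7 knots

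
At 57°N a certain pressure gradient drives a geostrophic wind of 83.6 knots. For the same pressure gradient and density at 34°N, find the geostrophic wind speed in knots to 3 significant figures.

125 knots

With the same pressure gradient and density, V_g ∝ 1/f ∝ 1/sin φ.
V₂ = V₁ · sin φ₁ / sin φ₂ = 83.6 × sin 57° / sin 34°
V₂ = 83.6 × 0.8387/0.5592 = 125 knots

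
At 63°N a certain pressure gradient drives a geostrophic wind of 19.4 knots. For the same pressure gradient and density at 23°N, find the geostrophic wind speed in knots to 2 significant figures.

44 knots

With the same pressure gradient and density, V_g ∝ 1/f ∝ 1/sin φ.
V₂ = V₁ · sin φ₁ / sin φ₂ = 19.4 × sin 63° / sin 23°
V₂ = 19.4 × 0.8910/0.3907 = 44 knots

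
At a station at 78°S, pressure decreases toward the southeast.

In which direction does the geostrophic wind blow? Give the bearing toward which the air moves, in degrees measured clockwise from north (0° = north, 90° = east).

045°

The pressure-gradient force points toward the southeast (bearing 135°).
Geostrophic balance: in the Southern Hemisphere the Coriolis force deflects motion to the left, so the geostrophic wind blows 90° to the left of the pressure-gradient force (low pressure on the right).
Rotating 135° by 90° counterclockwise gives 045° — the wind blows toward the northeast.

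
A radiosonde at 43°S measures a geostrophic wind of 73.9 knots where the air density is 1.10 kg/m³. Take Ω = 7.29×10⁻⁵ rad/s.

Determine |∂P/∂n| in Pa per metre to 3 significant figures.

4.16×10⁻³ Pa/m

Coriolis parameter at 43°S:
f = 2Ω sin φ = 2 × 7.29×10⁻⁵ × sin 43° = 9.94×10⁻⁵ s⁻¹
Wind speed in SI: 73.9 knots = 38.0 m/s
Geostrophic balance rearranged: |∂P/∂n| = f ρ V_g
|∂P/∂n| = 9.94×10⁻⁵ × 1.10 × 38.0 = 4.16×10⁻³ Pa/m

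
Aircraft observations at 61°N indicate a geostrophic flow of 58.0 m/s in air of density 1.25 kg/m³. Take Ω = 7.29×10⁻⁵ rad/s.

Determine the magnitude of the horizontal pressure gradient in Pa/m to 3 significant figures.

Coriolis parameter at 61°N:
f = 2Ω sin φ = 2 × 7.29×10⁻⁵ × sin 61° = 1.28×10⁻⁴ s⁻¹
Geostrophic balance rearranged: |∂P/∂n| = f ρ V_g
|∂P/∂n| = 1.28×10⁻⁴ × 1.25 × 58.0 = 9.25×10⁻³ Pa/m

9.25×10⁻³ Pa/m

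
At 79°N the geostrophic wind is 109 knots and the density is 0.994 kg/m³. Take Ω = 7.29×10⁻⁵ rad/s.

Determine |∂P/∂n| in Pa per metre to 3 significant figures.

Coriolis parameter at 79°N:
f = 2Ω sin φ = 2 × 7.29×10⁻⁵ × sin 79° = 1.43×10⁻⁴ s⁻¹
Wind speed in SI: 109 knots = 56.1 m/s
Geostrophic balance rearranged: |∂P/∂n| = f ρ V_g
|∂P/∂n| = 1.43×10⁻⁴ × 0.994 × 56.1 = 7.98×10⁻³ Pa/m

7.98×10⁻³ Pa/m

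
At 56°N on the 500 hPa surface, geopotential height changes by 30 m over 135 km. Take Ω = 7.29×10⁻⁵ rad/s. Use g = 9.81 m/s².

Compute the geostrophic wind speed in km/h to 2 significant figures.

Coriolis parameter at 56°N:
f = 2Ω sin φ = 2 × 7.29×10⁻⁵ × sin 56° = 1.21×10⁻⁴ s⁻¹
Height gradient: |∂Z/∂n| = 30 m / 135000 m = 2.22×10⁻⁴
On a pressure surface, geostrophic balance gives V_g = (g/f)|∂Z/∂n|:
V_g = 9.81 × 2.22×10⁻⁴ / 1.21×10⁻⁴ = 18.0 m/s
Converting: 18.0 m/s × 3.6 = 65 km/h

65 km/h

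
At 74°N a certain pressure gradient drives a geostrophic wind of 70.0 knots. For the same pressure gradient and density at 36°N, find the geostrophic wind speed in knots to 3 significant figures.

With the same pressure gradient and density, V_g ∝ 1/f ∝ 1/sin φ.
V₂ = V₁ · sin φ₁ / sin φ₂ = 70.0 × sin 74° / sin 36°
V₂ = 70.0 × 0.9613/0.5878 = 114 knots

114 knots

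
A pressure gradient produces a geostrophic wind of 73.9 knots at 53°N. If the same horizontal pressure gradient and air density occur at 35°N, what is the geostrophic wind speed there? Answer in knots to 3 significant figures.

103 knots

With the same pressure gradient and density, V_g ∝ 1/f ∝ 1/sin φ.
V₂ = V₁ · sin φ₁ / sin φ₂ = 73.9 × sin 53° / sin 35°
V₂ = 73.9 × 0.7986/0.5736 = 103 knots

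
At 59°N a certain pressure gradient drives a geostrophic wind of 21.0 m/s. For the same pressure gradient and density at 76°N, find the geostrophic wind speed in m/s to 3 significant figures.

18.6 m/s

With the same pressure gradient and density, V_g ∝ 1/f ∝ 1/sin φ.
V₂ = V₁ · sin φ₁ / sin φ₂ = 21.0 × sin 59° / sin 76°
V₂ = 21.0 × 0.8572/0.9703 = 18.6 m/s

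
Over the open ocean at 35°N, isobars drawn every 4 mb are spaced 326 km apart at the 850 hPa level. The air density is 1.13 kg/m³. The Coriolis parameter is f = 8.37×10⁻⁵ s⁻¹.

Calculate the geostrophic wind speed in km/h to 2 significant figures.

47 km/h

Pressure gradient: |∂P/∂n| = 400 Pa / 326000 m = 1.23×10⁻³ Pa/m
Geostrophic balance (pressure-gradient force = Coriolis force):
V_g = (1/(fρ)) |∂P/∂n| = 1.23×10⁻³ / (8.37×10⁻⁵ × 1.13) = 13.0 m/s
Converting: 13.0 m/s × 3.6 = 47 km/h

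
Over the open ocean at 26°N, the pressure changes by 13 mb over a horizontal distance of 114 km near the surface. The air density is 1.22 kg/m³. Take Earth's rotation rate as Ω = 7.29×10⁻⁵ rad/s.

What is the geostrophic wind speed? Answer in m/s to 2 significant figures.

Coriolis parameter at 26°N:
f = 2Ω sin φ = 2 × 7.29×10⁻⁵ × sin 26° = 6.39×10⁻⁵ s⁻¹
Pressure gradient: |∂P/∂n| = 1300 Pa / 114000 m = 1.14×10⁻² Pa/m
Geostrophic balance (pressure-gradient force = Coriolis force):
V_g = (1/(fρ)) |∂P/∂n| = 1.14×10⁻² / (6.39×10⁻⁵ × 1.22) = 146 m/s

150 m/s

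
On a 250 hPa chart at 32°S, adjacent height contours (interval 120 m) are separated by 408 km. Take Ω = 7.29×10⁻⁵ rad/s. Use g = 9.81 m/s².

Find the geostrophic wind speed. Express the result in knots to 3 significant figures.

72.6 knots

Coriolis parameter at 32°S:
f = 2Ω sin φ = 2 × 7.29×10⁻⁵ × sin 32° = 7.73×10⁻⁵ s⁻¹
Height gradient: |∂Z/∂n| = 120 m / 408000 m = 2.94×10⁻⁴
On a pressure surface, geostrophic balance gives V_g = (g/f)|∂Z/∂n|:
V_g = 9.81 × 2.94×10⁻⁴ / 7.73×10⁻⁵ = 37.3 m/s
Converting: 37.3 m/s × 1.944 = 72.6 knots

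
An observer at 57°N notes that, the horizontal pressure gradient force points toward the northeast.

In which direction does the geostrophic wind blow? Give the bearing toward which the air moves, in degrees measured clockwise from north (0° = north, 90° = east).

135°

The pressure-gradient force points toward the northeast (bearing 045°).
Geostrophic balance: in the Northern Hemisphere the Coriolis force deflects motion to the right, so the geostrophic wind blows 90° to the right of the pressure-gradient force (low pressure on the left).
Rotating 045° by 90° clockwise gives 135° — the wind blows toward the southeast.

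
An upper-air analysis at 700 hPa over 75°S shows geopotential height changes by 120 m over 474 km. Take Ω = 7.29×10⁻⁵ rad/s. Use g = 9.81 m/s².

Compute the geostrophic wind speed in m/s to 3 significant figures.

Coriolis parameter at 75°S:
f = 2Ω sin φ = 2 × 7.29×10⁻⁵ × sin 75° = 1.41×10⁻⁴ s⁻¹
Height gradient: |∂Z/∂n| = 120 m / 474000 m = 2.53×10⁻⁴
On a pressure surface, geostrophic balance gives V_g = (g/f)|∂Z/∂n|:
V_g = 9.81 × 2.53×10⁻⁴ / 1.41×10⁻⁴ = 17.6 m/s

17.6 m/s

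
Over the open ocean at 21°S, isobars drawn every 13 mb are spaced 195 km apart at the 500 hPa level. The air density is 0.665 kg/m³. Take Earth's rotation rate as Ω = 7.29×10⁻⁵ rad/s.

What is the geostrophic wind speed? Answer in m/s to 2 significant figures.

Coriolis parameter at 21°S:
f = 2Ω sin φ = 2 × 7.29×10⁻⁵ × sin 21° = 5.23×10⁻⁵ s⁻¹
Pressure gradient: |∂P/∂n| = 1300 Pa / 195000 m = 6.67×10⁻³ Pa/m
Geostrophic balance (pressure-gradient force = Coriolis force):
V_g = (1/(fρ)) |∂P/∂n| = 6.67×10⁻³ / (5.23×10⁻⁵ × 0.665) = 192 m/s

190 m/s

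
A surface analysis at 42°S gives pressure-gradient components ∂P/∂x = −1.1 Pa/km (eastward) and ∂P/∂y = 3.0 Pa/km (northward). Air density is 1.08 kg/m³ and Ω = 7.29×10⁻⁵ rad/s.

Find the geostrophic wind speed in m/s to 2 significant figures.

Coriolis parameter at 42°S:
f = 2Ω sin φ = 2 × 7.29×10⁻⁵ × sin 42° = 9.76×10⁻⁵ s⁻¹
In the Southern Hemisphere f is negative: f = −9.76×10⁻⁵ s⁻¹.
Component geostrophic relations (x east, y north):
u_g = −(1/(fρ)) ∂P/∂y,  v_g = (1/(fρ)) ∂P/∂x
u_g = −(3.0×10⁻³)/(−9.76×10⁻⁵ × 1.08) = 28.5 m/s;  v_g = (−1.1×10⁻³)/(−9.76×10⁻⁵ × 1.08) = 10.4 m/s
|V_g| = √(u_g² + v_g²) = 30.3 m/s

30 m/s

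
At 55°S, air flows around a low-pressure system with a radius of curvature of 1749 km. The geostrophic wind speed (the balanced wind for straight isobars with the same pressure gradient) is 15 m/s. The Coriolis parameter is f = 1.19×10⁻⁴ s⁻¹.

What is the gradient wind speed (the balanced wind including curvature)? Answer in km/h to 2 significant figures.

Around a low, centrifugal force acts outward with Coriolis, so pressure-gradient force balances both:
(1/ρ)|∂P/∂n| = fV + V²/R  →  V² + fR·V − fR·V_g = 0
With fR = 1.19×10⁻⁴ × 1749×10³ m = 208 m/s:
V = [−fR + √((fR)² + 4 fR V_g)]/2 = [−208 + √(208² + 4×208×15)]/2 = 14.1 m/s
Subgeostrophic (V < V_g = 15 m/s), as expected around a low.
Converting: 14.1 m/s × 3.6 = 51 km/h

51 km/h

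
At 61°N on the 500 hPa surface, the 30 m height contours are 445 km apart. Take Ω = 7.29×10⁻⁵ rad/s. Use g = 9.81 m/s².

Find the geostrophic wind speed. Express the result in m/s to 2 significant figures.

Coriolis parameter at 61°N:
f = 2Ω sin φ = 2 × 7.29×10⁻⁵ × sin 61° = 1.28×10⁻⁴ s⁻¹
Height gradient: |∂Z/∂n| = 30 m / 445000 m = 6.74×10⁻⁵
On a pressure surface, geostrophic balance gives V_g = (g/f)|∂Z/∂n|:
V_g = 9.81 × 6.74×10⁻⁵ / 1.28×10⁻⁴ = 5.19 m/s

5.2 m/s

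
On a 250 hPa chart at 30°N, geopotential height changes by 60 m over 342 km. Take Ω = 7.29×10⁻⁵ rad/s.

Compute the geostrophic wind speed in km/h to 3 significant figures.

85.0 km/h

Coriolis parameter at 30°N:
f = 2Ω sin φ = 2 × 7.29×10⁻⁵ × sin 30° = 7.29×10⁻⁵ s⁻¹
Height gradient: |∂Z/∂n| = 60 m / 342000 m = 1.75×10⁻⁴
On a pressure surface, geostrophic balance gives V_g = (g/f)|∂Z/∂n|:
V_g = 9.81 × 1.75×10⁻⁴ / 7.29×10⁻⁵ = 23.6 m/s
Converting: 23.6 m/s × 3.6 = 85.0 km/h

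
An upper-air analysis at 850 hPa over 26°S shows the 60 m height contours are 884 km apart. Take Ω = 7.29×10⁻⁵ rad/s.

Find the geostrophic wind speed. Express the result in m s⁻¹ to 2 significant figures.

10 m s⁻¹

Coriolis parameter at 26°S:
f = 2Ω sin φ = 2 × 7.29×10⁻⁵ × sin 26° = 6.39×10⁻⁵ s⁻¹
Height gradient: |∂Z/∂n| = 60 m / 884000 m = 6.79×10⁻⁵
On a pressure surface, geostrophic balance gives V_g = (g/f)|∂Z/∂n|:
V_g = 9.81 × 6.79×10⁻⁵ / 6.39×10⁻⁵ = 10.4 m/s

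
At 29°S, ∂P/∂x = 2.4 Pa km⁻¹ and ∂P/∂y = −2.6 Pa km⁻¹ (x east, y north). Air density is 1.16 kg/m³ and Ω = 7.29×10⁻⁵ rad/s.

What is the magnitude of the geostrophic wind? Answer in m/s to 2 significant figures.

Coriolis parameter at 29°S:
f = 2Ω sin φ = 2 × 7.29×10⁻⁵ × sin 29° = 7.07×10⁻⁵ s⁻¹
In the Southern Hemisphere f is negative: f = −7.07×10⁻⁵ s⁻¹.
Component geostrophic relations (x east, y north):
u_g = −(1/(fρ)) ∂P/∂y,  v_g = (1/(fρ)) ∂P/∂x
u_g = −(−2.6×10⁻³)/(−7.07×10⁻⁵ × 1.16) = −31.7 m/s;  v_g = (2.4×10⁻³)/(−7.07×10⁻⁵ × 1.16) = −29.3 m/s
|V_g| = √(u_g² + v_g²) = 43.2 m/s

43 m/s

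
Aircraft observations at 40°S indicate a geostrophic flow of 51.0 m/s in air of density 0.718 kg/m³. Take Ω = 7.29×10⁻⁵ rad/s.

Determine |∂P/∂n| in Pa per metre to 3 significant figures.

Coriolis parameter at 40°S:
f = 2Ω sin φ = 2 × 7.29×10⁻⁵ × sin 40° = 9.37×10⁻⁵ s⁻¹
Geostrophic balance rearranged: |∂P/∂n| = f ρ V_g
|∂P/∂n| = 9.37×10⁻⁵ × 0.718 × 51.0 = 3.43×10⁻³ Pa/m

3.43×10⁻³ Pa/m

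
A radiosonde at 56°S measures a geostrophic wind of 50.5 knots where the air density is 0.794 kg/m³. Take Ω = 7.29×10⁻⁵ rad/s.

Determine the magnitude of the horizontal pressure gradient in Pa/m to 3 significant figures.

Coriolis parameter at 56°S:
f = 2Ω sin φ = 2 × 7.29×10⁻⁵ × sin 56° = 1.21×10⁻⁴ s⁻¹
Wind speed in SI: 50.5 knots = 26.0 m/s
Geostrophic balance rearranged: |∂P/∂n| = f ρ V_g
|∂P/∂n| = 1.21×10⁻⁴ × 0.794 × 26.0 = 2.49×10⁻³ Pa/m

2.49×10⁻³ Pa/m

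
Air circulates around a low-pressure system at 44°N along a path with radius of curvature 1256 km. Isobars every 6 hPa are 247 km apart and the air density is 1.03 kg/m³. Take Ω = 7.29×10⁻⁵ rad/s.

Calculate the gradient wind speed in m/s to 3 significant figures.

Coriolis parameter at 44°N:
f = 2Ω sin φ = 2 × 7.29×10⁻⁵ × sin 44° = 1.01×10⁻⁴ s⁻¹
Pressure gradient: |∂P/∂n| = 600 Pa / 247000 m = 2.43×10⁻³ Pa/m
Geostrophic speed: V_g = |∂P/∂n|/(fρ) = 2.43×10⁻³/(1.01×10⁻⁴ × 1.03) = 23.3 m/s
Around a low, centrifugal force acts outward with Coriolis, so pressure-gradient force balances both:
(1/ρ)|∂P/∂n| = fV + V²/R  →  V² + fR·V − fR·V_g = 0
With fR = 1.01×10⁻⁴ × 1256×10³ m = 127 m/s:
V = [−fR + √((fR)² + 4 fR V_g)]/2 = [−127 + √(127² + 4×127×23.3)]/2 = 20.1 m/s
Subgeostrophic (V < V_g = 23.3 m/s), as expected around a low.

20.1 m/s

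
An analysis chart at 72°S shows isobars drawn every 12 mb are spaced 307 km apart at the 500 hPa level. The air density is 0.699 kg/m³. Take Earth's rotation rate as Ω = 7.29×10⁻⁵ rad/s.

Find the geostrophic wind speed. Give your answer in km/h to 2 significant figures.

150 km/h

Coriolis parameter at 72°S:
f = 2Ω sin φ = 2 × 7.29×10⁻⁵ × sin 72° = 1.39×10⁻⁴ s⁻¹
Pressure gradient: |∂P/∂n| = 1200 Pa / 307000 m = 3.91×10⁻³ Pa/m
Geostrophic balance (pressure-gradient force = Coriolis force):
V_g = (1/(fρ)) |∂P/∂n| = 3.91×10⁻³ / (1.39×10⁻⁴ × 0.699) = 40.3 m/s
Converting: 40.3 m/s × 3.6 = 150 km/h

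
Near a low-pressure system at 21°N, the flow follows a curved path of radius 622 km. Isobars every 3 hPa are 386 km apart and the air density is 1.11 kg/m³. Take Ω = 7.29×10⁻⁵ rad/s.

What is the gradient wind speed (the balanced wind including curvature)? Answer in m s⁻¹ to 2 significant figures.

Coriolis parameter at 21°N:
f = 2Ω sin φ = 2 × 7.29×10⁻⁵ × sin 21° = 5.23×10⁻⁵ s⁻¹
Pressure gradient: |∂P/∂n| = 300 Pa / 386000 m = 7.77×10⁻⁴ Pa/m
Geostrophic speed: V_g = |∂P/∂n|/(fρ) = 7.77×10⁻⁴/(5.23×10⁻⁵ × 1.11) = 13.4 m/s
Around a low, centrifugal force acts outward with Coriolis, so pressure-gradient force balances both:
(1/ρ)|∂P/∂n| = fV + V²/R  →  V² + fR·V − fR·V_g = 0
With fR = 5.23×10⁻⁵ × 622×10³ m = 32.5 m/s:
V = [−fR + √((fR)² + 4 fR V_g)]/2 = [−32.5 + √(32.5² + 4×32.5×13.4)]/2 = 10.2 m/s
Subgeostrophic (V < V_g = 13.4 m/s), as expected around a low.

10 m s⁻¹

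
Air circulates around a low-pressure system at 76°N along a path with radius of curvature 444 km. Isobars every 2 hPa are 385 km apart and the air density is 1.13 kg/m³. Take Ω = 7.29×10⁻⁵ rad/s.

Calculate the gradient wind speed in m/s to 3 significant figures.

3.10 m/s

Coriolis parameter at 76°N:
f = 2Ω sin φ = 2 × 7.29×10⁻⁵ × sin 76° = 1.41×10⁻⁴ s⁻¹
Pressure gradient: |∂P/∂n| = 200 Pa / 385000 m = 5.19×10⁻⁴ Pa/m
Geostrophic speed: V_g = |∂P/∂n|/(fρ) = 5.19×10⁻⁴/(1.41×10⁻⁴ × 1.13) = 3.25 m/s
Around a low, centrifugal force acts outward with Coriolis, so pressure-gradient force balances both:
(1/ρ)|∂P/∂n| = fV + V²/R  →  V² + fR·V − fR·V_g = 0
With fR = 1.41×10⁻⁴ × 444×10³ m = 62.8 m/s:
V = [−fR + √((fR)² + 4 fR V_g)]/2 = [−62.8 + √(62.8² + 4×62.8×3.25)]/2 = 3.1 m/s
Subgeostrophic (V < V_g = 3.25 m/s), as expected around a low.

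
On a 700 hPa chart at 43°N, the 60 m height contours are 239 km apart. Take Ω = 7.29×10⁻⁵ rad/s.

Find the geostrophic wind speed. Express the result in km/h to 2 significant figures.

Coriolis parameter at 43°N:
f = 2Ω sin φ = 2 × 7.29×10⁻⁵ × sin 43° = 9.94×10⁻⁵ s⁻¹
Height gradient: |∂Z/∂n| = 60 m / 239000 m = 2.51×10⁻⁴
On a pressure surface, geostrophic balance gives V_g = (g/f)|∂Z/∂n|:
V_g = 9.81 × 2.51×10⁻⁴ / 9.94×10⁻⁵ = 24.8 m/s
Converting: 24.8 m/s × 3.6 = 89 km/h

89 km/h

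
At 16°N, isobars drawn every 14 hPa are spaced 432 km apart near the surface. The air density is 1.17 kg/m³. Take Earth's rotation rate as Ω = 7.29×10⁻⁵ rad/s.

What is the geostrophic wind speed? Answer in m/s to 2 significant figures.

Coriolis parameter at 16°N:
f = 2Ω sin φ = 2 × 7.29×10⁻⁵ × sin 16° = 4.02×10⁻⁵ s⁻¹
Pressure gradient: |∂P/∂n| = 1400 Pa / 432000 m = 3.24×10⁻³ Pa/m
Geostrophic balance (pressure-gradient force = Coriolis force):
V_g = (1/(fρ)) |∂P/∂n| = 3.24×10⁻³ / (4.02×10⁻⁵ × 1.17) = 68.9 m/s

69 m/s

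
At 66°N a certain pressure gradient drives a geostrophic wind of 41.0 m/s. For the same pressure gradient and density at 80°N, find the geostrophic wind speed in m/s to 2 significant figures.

38 m/s

With the same pressure gradient and density, V_g ∝ 1/f ∝ 1/sin φ.
V₂ = V₁ · sin φ₁ / sin φ₂ = 41.0 × sin 66° / sin 80°
V₂ = 41.0 × 0.9135/0.9848 = 38 m/s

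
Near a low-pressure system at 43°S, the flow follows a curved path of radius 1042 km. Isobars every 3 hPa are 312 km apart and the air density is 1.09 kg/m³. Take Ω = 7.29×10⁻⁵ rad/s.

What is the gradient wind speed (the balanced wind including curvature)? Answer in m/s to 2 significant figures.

Coriolis parameter at 43°S:
f = 2Ω sin φ = 2 × 7.29×10⁻⁵ × sin 43° = 9.94×10⁻⁵ s⁻¹
Pressure gradient: |∂P/∂n| = 300 Pa / 312000 m = 9.62×10⁻⁴ Pa/m
Geostrophic speed: V_g = |∂P/∂n|/(fρ) = 9.62×10⁻⁴/(9.94×10⁻⁵ × 1.09) = 8.87 m/s
Around a low, centrifugal force acts outward with Coriolis, so pressure-gradient force balances both:
(1/ρ)|∂P/∂n| = fV + V²/R  →  V² + fR·V − fR·V_g = 0
With fR = 9.94×10⁻⁵ × 1042×10³ m = 104 m/s:
V = [−fR + √((fR)² + 4 fR V_g)]/2 = [−104 + √(104² + 4×104×8.87)]/2 = 8.22 m/s
Subgeostrophic (V < V_g = 8.87 m/s), as expected around a low.

8.2 m/s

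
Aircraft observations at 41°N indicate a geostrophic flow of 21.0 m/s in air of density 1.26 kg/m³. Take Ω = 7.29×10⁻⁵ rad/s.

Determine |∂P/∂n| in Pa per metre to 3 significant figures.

2.53×10⁻³ Pa/m

Coriolis parameter at 41°N:
f = 2Ω sin φ = 2 × 7.29×10⁻⁵ × sin 41° = 9.57×10⁻⁵ s⁻¹
Geostrophic balance rearranged: |∂P/∂n| = f ρ V_g
|∂P/∂n| = 9.57×10⁻⁵ × 1.26 × 21.0 = 2.53×10⁻³ Pa/m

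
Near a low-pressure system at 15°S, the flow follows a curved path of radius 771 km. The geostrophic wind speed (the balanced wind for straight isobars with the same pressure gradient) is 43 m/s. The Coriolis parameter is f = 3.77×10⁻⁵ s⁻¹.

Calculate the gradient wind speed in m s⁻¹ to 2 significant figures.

24 m s⁻¹

Around a low, centrifugal force acts outward with Coriolis, so pressure-gradient force balances both:
(1/ρ)|∂P/∂n| = fV + V²/R  →  V² + fR·V − fR·V_g = 0
With fR = 3.77×10⁻⁵ × 771×10³ m = 29.1 m/s:
V = [−fR + √((fR)² + 4 fR V_g)]/2 = [−29.1 + √(29.1² + 4×29.1×43)]/2 = 23.7 m/s
Subgeostrophic (V < V_g = 43 m/s), as expected around a low.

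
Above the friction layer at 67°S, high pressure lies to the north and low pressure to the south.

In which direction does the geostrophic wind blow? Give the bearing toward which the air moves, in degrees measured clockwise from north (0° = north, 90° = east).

The pressure-gradient force points toward the south (bearing 180°).
Geostrophic balance: in the Southern Hemisphere the Coriolis force deflects motion to the left, so the geostrophic wind blows 90° to the left of the pressure-gradient force (low pressure on the right).
Rotating 180° by 90° counterclockwise gives 090° — the wind blows toward the east.

090°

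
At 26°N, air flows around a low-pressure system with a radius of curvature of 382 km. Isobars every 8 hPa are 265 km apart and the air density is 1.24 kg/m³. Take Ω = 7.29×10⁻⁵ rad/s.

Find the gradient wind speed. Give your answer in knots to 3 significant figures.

Coriolis parameter at 26°N:
f = 2Ω sin φ = 2 × 7.29×10⁻⁵ × sin 26° = 6.39×10⁻⁵ s⁻¹
Pressure gradient: |∂P/∂n| = 800 Pa / 265000 m = 3.02×10⁻³ Pa/m
Geostrophic speed: V_g = |∂P/∂n|/(fρ) = 3.02×10⁻³/(6.39×10⁻⁵ × 1.24) = 38.1 m/s
Around a low, centrifugal force acts outward with Coriolis, so pressure-gradient force balances both:
(1/ρ)|∂P/∂n| = fV + V²/R  →  V² + fR·V − fR·V_g = 0
With fR = 6.39×10⁻⁵ × 382×10³ m = 24.4 m/s:
V = [−fR + √((fR)² + 4 fR V_g)]/2 = [−24.4 + √(24.4² + 4×24.4×38.1)]/2 = 20.6 m/s
Subgeostrophic (V < V_g = 38.1 m/s), as expected around a low.
Converting: 20.6 m/s × 1.944 = 40.1 knots

40.1 knots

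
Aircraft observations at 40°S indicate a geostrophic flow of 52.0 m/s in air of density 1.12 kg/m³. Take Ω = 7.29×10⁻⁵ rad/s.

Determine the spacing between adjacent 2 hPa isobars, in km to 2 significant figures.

37 km

Coriolis parameter at 40°S:
f = 2Ω sin φ = 2 × 7.29×10⁻⁵ × sin 40° = 9.37×10⁻⁵ s⁻¹
Geostrophic balance rearranged: |∂P/∂n| = f ρ V_g
|∂P/∂n| = 9.37×10⁻⁵ × 1.12 × 52.0 = 5.46×10⁻³ Pa/m
Isobar spacing: Δn = ΔP/|∂P/∂n| = 200 Pa / 5.46×10⁻³ Pa/m = 36642 m ≈ 37 km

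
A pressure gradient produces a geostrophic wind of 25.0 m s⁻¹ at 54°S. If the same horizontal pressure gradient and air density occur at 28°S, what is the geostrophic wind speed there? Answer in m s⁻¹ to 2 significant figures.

43 m s⁻¹

With the same pressure gradient and density, V_g ∝ 1/f ∝ 1/sin φ.
V₂ = V₁ · sin φ₁ / sin φ₂ = 25.0 × sin 54° / sin 28°
V₂ = 25.0 × 0.8090/0.4695 = 43 m s⁻¹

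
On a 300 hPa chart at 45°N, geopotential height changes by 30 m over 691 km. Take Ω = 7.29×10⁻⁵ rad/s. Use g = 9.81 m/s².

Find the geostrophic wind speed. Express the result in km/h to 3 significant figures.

14.9 km/h

Coriolis parameter at 45°N:
f = 2Ω sin φ = 2 × 7.29×10⁻⁵ × sin 45° = 1.03×10⁻⁴ s⁻¹
Height gradient: |∂Z/∂n| = 30 m / 691000 m = 4.34×10⁻⁵
On a pressure surface, geostrophic balance gives V_g = (g/f)|∂Z/∂n|:
V_g = 9.81 × 4.34×10⁻⁵ / 1.03×10⁻⁴ = 4.13 m/s
Converting: 4.13 m/s × 3.6 = 14.9 km/h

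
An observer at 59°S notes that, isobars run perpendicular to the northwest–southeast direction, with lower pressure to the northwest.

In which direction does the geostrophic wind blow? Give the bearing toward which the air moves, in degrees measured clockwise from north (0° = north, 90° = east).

The pressure-gradient force points toward the northwest (bearing 315°).
Geostrophic balance: in the Southern Hemisphere the Coriolis force deflects motion to the left, so the geostrophic wind blows 90° to the left of the pressure-gradient force (low pressure on the right).
Rotating 315° by 90° counterclockwise gives 225° — the wind blows toward the southwest.

225°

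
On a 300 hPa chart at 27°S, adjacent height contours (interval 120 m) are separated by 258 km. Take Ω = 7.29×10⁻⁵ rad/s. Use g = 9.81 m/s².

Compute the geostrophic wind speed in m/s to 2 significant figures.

Coriolis parameter at 27°S:
f = 2Ω sin φ = 2 × 7.29×10⁻⁵ × sin 27° = 6.62×10⁻⁵ s⁻¹
Height gradient: |∂Z/∂n| = 120 m / 258000 m = 4.65×10⁻⁴
On a pressure surface, geostrophic balance gives V_g = (g/f)|∂Z/∂n|:
V_g = 9.81 × 4.65×10⁻⁴ / 6.62×10⁻⁵ = 68.9 m/s

69 m/s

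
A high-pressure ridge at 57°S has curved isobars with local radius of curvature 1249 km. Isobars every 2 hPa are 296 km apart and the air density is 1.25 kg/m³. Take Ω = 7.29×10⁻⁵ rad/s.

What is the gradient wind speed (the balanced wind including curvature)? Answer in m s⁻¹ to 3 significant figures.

Coriolis parameter at 57°S:
f = 2Ω sin φ = 2 × 7.29×10⁻⁵ × sin 57° = 1.22×10⁻⁴ s⁻¹
Pressure gradient: |∂P/∂n| = 200 Pa / 296000 m = 6.76×10⁻⁴ Pa/m
Geostrophic speed: V_g = |∂P/∂n|/(fρ) = 6.76×10⁻⁴/(1.22×10⁻⁴ × 1.25) = 4.42 m/s
Around a high, pressure-gradient force acts outward with centrifugal, so Coriolis balances both:
fV = (1/ρ)|∂P/∂n| + V²/R  →  V² − fR·V + fR·V_g = 0
With fR = 1.22×10⁻⁴ × 1249×10³ m = 153 m/s:
V = [fR − √((fR)² − 4 fR V_g)]/2 = [153 − √(153² − 4×153×4.42)]/2 = 4.56 m/s
Supergeostrophic (V > V_g = 4.42 m/s), as expected around a high.

4.56 m s⁻¹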